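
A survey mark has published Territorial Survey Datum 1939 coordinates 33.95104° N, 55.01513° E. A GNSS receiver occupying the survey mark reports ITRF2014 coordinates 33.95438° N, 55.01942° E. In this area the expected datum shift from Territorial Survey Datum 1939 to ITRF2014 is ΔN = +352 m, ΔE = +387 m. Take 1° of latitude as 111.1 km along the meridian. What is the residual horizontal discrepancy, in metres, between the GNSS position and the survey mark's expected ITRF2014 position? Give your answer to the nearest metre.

Observed coordinate differences: Δφ = +0.00334°, Δλ = +0.00429°.
Converting to metres (1° lat = 111100 m, cos φ = 0.829515): observed ΔN = 371.1 m, observed ΔE = 395.4 m.
Subtracting the expected shift leaves a residual of 371.1 − (352) = 19.1 m north and 395.4 − (387) = 8.4 m east.
Residual distance = √(19.1² + 8.4²) = 20.8 m.

21 m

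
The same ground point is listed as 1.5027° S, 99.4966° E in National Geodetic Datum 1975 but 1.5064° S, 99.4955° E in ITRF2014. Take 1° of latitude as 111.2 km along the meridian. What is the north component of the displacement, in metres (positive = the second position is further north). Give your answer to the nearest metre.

ΔN = -411 m

Δφ = -1.5064° − -1.5027° = -0.0037°; Δλ = 99.4955° − 99.4966° = -0.0011°.
ΔN = Δφ × 111200 = -411.4 m; ΔE = Δλ × 111200 × cos(-1.5027°) = -0.0011 × 111200 × 0.999656 = -122.3 m.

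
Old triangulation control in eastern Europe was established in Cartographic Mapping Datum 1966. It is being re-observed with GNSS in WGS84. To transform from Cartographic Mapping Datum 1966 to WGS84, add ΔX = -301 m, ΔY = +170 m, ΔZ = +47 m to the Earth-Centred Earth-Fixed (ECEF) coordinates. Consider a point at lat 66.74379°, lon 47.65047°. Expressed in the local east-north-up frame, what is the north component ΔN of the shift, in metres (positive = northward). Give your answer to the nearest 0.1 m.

The local north axis is (−sin φ cos λ, −sin φ sin λ, cos φ), giving ΔN = 186.294 − 115.430 + 18.558 = 89.42 m.

ΔN = 89.4 m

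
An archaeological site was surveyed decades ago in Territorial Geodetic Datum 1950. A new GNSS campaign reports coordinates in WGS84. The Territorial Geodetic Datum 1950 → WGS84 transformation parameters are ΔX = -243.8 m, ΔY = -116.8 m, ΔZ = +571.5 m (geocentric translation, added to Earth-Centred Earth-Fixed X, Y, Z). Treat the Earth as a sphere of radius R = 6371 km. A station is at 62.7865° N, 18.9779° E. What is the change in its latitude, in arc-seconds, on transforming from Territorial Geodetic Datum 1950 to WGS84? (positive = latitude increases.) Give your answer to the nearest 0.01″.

sin φ = 0.889309, cos φ = 0.457307, sin λ = 0.325203, cos λ = 0.945644.
North component: ΔN = −sin φ cos λ·ΔX − sin φ sin λ·ΔY + cos φ·ΔZ = −(0.889309)(0.945644)(-243.8) − (0.889309)(0.325203)(-116.8) + (0.457307)(571.5) = 500.16 m.
1° of latitude spans πR/180 = 111195 m, so Δφ = 500.16 / 111195 × 3600 = 16.193″.

Δφ = 16.19″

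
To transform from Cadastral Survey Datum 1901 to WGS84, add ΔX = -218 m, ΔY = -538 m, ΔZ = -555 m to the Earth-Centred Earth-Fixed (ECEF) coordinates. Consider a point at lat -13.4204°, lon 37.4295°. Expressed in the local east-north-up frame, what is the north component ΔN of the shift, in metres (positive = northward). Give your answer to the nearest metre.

At φ = -13.4204°, λ = 37.4295°: sin φ = -0.232094, cos φ = 0.972693, sin λ = 0.607785, cos λ = 0.794102.
ΔN = −sin φ cos λ·ΔX − sin φ sin λ·ΔY + cos φ·ΔZ = −(-0.232094)(0.794102)(-218) − (-0.232094)(0.607785)(-538) + (0.972693)(-555) = -655.92 m.

ΔN = -656 m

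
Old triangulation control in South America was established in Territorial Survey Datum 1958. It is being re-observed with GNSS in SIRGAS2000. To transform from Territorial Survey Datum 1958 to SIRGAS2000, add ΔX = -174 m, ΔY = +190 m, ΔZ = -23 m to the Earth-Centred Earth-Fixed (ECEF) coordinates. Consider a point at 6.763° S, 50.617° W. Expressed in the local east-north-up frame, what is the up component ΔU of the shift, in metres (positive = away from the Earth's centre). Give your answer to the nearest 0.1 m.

ΔU = -252.8 m

At φ = -6.763°, λ = -50.617°: sin φ = -0.117763, cos φ = 0.993042, sin λ = -0.772922, cos λ = 0.634501.
ΔU = cos φ cos λ·ΔX + cos φ sin λ·ΔY + sin φ·ΔZ = (0.993042)(0.634501)(-174) + (0.993042)(-0.772922)(190) + (-0.117763)(-23) = -252.76 m.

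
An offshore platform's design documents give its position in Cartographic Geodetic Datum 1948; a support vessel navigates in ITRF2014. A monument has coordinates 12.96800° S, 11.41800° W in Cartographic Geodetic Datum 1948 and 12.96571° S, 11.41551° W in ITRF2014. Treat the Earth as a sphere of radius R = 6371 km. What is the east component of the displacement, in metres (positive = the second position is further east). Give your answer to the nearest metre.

Δφ = -12.96571° − -12.96800° = +0.00229°; Δλ = -11.41551° − -11.41800° = +0.00249°.
1° along a meridian = πR/180 = 111195 m.
ΔN = Δφ × 111195 = 254.6 m; ΔE = Δλ × 111195 × cos(-12.96800°) = +0.00249 × 111195 × 0.974496 = 269.8 m.

ΔE = 270 m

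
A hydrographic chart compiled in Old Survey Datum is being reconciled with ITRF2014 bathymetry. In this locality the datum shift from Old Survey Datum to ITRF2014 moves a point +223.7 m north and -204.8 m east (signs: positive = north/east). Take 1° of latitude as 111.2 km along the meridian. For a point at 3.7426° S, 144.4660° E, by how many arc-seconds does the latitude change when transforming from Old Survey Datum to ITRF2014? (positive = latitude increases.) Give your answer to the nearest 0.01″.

1° of latitude = 111.2 km, so Δφ = 223.7 / 111200 = 0.0020117° = 7.242″.

Δφ = 7.24″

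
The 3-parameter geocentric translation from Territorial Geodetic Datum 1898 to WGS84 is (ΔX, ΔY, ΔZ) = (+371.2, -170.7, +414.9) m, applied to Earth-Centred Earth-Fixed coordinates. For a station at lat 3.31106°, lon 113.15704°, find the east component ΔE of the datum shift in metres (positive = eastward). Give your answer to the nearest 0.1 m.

ΔE = -274.2 m

At φ = 3.31106°, λ = 113.15704°: sin φ = 0.057757, cos φ = 0.998331, sin λ = 0.919430, cos λ = -0.393253.
ΔE = −sin λ·ΔX + cos λ·ΔY = −(0.919430)·(371.2) + (-0.393253)·(-170.7) = -274.16 m.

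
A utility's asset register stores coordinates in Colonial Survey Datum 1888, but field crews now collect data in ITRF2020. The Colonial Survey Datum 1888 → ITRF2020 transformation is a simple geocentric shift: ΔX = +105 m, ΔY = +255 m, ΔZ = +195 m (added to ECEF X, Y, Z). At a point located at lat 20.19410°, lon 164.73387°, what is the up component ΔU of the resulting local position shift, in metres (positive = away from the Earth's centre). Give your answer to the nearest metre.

ΔU = 35 m

The local up (radial) axis is (cos φ cos λ, cos φ sin λ, sin φ), giving ΔU = -95.068 + 63.015 + 67.314 = 35.26 m.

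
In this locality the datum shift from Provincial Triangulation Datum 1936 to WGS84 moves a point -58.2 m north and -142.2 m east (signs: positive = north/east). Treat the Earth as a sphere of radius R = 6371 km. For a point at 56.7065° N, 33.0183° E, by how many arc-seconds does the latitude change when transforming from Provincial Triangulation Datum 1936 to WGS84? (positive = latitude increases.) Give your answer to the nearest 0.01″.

Δφ = -1.88″

On a sphere of radius R, 1 rad of latitude = R, so Δφ = ΔN / R = -58.2 / 6371000 = -9.1351e-06 rad = -1.884″.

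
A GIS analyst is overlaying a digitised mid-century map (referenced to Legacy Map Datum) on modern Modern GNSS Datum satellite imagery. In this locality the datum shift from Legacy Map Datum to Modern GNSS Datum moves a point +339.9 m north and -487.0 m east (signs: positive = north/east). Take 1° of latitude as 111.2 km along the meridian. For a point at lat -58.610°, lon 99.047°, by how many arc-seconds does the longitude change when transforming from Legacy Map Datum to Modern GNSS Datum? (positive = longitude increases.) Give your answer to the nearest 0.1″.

Δλ = -30.3″

At latitude -58.610°, cos φ = 0.520861.
1° of longitude at this latitude = 111.2 × cos φ = 57.92 km, so Δλ = -487.0 / 57919.7 = -0.0084082° = -30.269″.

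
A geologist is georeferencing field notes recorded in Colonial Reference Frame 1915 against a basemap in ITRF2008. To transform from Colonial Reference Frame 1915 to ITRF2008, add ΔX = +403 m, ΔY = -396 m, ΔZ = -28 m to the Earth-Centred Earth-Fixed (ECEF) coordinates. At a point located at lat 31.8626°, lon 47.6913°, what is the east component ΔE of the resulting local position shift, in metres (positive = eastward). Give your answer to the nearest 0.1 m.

ΔE = -564.6 m

At φ = 31.8626°, λ = 47.6913°: sin φ = 0.527884, cos φ = 0.849316, sin λ = 0.739529, cos λ = 0.673125.
ΔE = −sin λ·ΔX + cos λ·ΔY = −(0.739529)·(403) + (0.673125)·(-396) = -564.59 m.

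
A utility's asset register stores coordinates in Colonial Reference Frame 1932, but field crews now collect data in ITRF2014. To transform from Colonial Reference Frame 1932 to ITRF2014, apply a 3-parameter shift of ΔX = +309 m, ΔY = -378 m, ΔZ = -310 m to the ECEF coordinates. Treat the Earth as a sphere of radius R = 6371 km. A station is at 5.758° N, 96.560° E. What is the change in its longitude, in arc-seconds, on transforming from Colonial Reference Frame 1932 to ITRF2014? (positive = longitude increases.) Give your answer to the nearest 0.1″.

sin φ = 0.100327, cos φ = 0.994955, sin λ = 0.993453, cos λ = -0.114244.
East component: ΔE = −sin λ·ΔX + cos λ·ΔY = −(0.993453)(309) + (-0.114244)(-378) = -263.79 m.
1° of latitude spans πR/180 = 111195 m; at latitude φ, 1° of longitude spans that × cos φ = 110633.9 m, so Δλ = -263.79 / 110633.9 × 3600 = -8.584″.

Δλ = -8.6″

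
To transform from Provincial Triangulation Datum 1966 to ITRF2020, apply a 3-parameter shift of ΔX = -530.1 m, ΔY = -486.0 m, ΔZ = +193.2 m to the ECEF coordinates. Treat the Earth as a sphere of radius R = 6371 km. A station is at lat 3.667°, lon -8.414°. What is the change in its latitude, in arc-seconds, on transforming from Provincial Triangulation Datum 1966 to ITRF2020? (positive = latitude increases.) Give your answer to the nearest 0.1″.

Δφ = 7.2″

sin φ = 0.063958, cos φ = 0.997953, sin λ = -0.146325, cos λ = 0.989237.
North component: ΔN = −sin φ cos λ·ΔX − sin φ sin λ·ΔY + cos φ·ΔZ = −(0.063958)(0.989237)(-530.1) − (0.063958)(-0.146325)(-486.0) + (0.997953)(193.2) = 221.80 m.
1° of latitude spans πR/180 = 111195 m, so Δφ = 221.80 / 111195 × 3600 = 7.181″.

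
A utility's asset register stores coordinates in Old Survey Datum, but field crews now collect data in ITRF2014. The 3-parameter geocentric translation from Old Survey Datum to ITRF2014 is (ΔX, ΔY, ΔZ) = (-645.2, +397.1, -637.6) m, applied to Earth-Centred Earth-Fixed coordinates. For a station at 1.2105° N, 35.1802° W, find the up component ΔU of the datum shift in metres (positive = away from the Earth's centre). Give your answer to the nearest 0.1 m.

ΔU = -769.4 m

The local up (radial) axis is (cos φ cos λ, cos φ sin λ, sin φ), giving ΔU = -527.233 − 228.738 − 13.470 = -769.44 m.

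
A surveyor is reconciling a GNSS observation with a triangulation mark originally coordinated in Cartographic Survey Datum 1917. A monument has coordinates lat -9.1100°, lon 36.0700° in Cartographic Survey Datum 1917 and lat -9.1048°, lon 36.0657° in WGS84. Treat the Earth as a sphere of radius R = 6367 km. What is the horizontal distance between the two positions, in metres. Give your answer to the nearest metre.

Δφ = -9.1048° − -9.1100° = +0.0052°; Δλ = 36.0657° − 36.0700° = -0.0043°.
1° along a meridian = πR/180 = 111125 m.
ΔN = Δφ × 111125 = 577.9 m; ΔE = Δλ × 111125 × cos(-9.1100°) = -0.0043 × 111125 × 0.987386 = -471.8 m.
Distance = √(ΔE² + ΔN²) = √((-471.8)² + 577.9²) = 746.0 m.

746 m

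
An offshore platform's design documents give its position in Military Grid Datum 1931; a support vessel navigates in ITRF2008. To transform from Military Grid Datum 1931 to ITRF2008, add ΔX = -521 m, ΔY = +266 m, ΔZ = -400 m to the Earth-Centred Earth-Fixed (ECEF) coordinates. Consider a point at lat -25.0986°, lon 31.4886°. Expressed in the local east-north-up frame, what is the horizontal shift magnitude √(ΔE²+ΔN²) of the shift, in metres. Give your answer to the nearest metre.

701 m

At φ = -25.0986°, λ = 31.4886°: sin φ = -0.424177, cos φ = 0.905579, sin λ = 0.522329, cos λ = 0.852744.
ΔE = −sin λ·ΔX + cos λ·ΔY = −(0.522329)·(-521) + (0.852744)·(266) = 498.96 m.
ΔN = −sin φ cos λ·ΔX − sin φ sin λ·ΔY + cos φ·ΔZ = −(-0.424177)(0.852744)(-521) − (-0.424177)(0.522329)(266) + (0.905579)(-400) = -491.75 m.
Horizontal magnitude = √(ΔE² + ΔN²) = √(498.96² + (-491.75)²) = 700.56 m.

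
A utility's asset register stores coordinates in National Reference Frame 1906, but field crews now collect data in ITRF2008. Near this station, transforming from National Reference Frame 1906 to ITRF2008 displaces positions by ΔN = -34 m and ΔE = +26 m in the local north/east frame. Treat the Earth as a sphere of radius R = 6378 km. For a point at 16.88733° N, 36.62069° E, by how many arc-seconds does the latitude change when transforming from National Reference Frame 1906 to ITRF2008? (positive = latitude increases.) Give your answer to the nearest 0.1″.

On a sphere of radius R, 1 rad of latitude = R, so Δφ = ΔN / R = -34.0 / 6378000 = -5.3308e-06 rad = -1.100″.

Δφ = -1.1″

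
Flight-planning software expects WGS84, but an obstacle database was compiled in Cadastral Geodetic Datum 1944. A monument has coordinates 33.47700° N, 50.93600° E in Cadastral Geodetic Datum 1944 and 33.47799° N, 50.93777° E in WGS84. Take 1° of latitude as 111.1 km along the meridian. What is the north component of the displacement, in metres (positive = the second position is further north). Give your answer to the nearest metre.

Δφ = 33.47799° − 33.47700° = +0.00099°; Δλ = 50.93777° − 50.93600° = +0.00177°.
ΔN = Δφ × 111100 = 110.0 m; ΔE = Δλ × 111100 × cos(33.47700°) = +0.00177 × 111100 × 0.834107 = 164.0 m.

ΔN = 110 m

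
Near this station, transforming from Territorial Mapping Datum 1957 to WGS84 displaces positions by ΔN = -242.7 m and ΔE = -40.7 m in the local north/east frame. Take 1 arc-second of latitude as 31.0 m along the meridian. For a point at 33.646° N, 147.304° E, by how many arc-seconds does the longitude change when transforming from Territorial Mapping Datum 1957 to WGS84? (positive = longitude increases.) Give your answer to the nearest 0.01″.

Δλ = -1.58″

At latitude 33.646°, cos φ = 0.832477.
1″ of longitude at this latitude = 31.00 × cos φ = 25.8068 m, so Δλ = -40.7 / 25.8068 = -1.577″.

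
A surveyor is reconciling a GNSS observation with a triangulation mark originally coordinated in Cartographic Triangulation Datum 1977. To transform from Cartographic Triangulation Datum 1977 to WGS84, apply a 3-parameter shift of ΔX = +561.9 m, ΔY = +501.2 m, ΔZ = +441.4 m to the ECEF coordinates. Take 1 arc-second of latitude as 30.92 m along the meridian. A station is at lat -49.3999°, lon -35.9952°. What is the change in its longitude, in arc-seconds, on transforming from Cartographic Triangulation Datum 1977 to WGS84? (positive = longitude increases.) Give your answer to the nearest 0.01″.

Δλ = 36.56″

sin φ = -0.759270, cos φ = 0.650776, sin λ = -0.587717, cos λ = 0.809066.
East component: ΔE = −sin λ·ΔX + cos λ·ΔY = −(-0.587717)(561.9) + (0.809066)(501.2) = 735.74 m.
1° of latitude spans 3600 × 30.92 = 111312 m; at latitude φ, 1° of longitude spans that × cos φ = 72439.1 m, so Δλ = 735.74 / 72439.1 × 3600 = 36.564″.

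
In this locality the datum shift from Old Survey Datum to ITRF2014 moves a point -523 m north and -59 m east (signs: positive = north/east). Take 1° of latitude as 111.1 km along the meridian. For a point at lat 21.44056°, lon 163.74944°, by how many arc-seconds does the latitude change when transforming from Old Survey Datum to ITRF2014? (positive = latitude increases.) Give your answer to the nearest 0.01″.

1° of latitude = 111.1 km, so Δφ = -523.0 / 111100 = -0.0047075° = -16.947″.

Δφ = -16.95″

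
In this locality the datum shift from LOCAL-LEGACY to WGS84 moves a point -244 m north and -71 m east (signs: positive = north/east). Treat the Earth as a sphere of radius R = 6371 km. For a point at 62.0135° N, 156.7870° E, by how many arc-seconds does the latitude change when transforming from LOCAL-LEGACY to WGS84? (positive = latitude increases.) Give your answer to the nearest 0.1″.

Δφ = -7.9″

On a sphere of radius R, 1 rad of latitude = R, so Δφ = ΔN / R = -244.0 / 6371000 = -3.8299e-05 rad = -7.900″.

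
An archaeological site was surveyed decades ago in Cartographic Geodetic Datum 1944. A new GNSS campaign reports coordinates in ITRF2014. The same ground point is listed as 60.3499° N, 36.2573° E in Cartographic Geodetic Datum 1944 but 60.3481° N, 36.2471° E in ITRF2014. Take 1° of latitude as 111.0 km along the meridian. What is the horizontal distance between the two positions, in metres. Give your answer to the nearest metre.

Δφ = 60.3481° − 60.3499° = -0.0018°; Δλ = 36.2471° − 36.2573° = -0.0102°.
ΔN = Δφ × 111000 = -199.8 m; ΔE = Δλ × 111000 × cos(60.3499°) = -0.0102 × 111000 × 0.494702 = -560.1 m.
Distance = √(ΔE² + ΔN²) = √((-560.1)² + (-199.8)²) = 594.7 m.

595 m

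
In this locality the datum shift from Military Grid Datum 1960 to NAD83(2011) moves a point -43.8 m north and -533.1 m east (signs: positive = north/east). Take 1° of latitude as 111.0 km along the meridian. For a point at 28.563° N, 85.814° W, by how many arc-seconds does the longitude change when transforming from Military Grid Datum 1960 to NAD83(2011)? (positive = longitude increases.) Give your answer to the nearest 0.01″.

Δλ = -19.69″

At latitude 28.563°, cos φ = 0.878292.
1° of longitude at this latitude = 111.0 × cos φ = 97.49 km, so Δλ = -533.1 / 97490.4 = -0.0054682° = -19.686″.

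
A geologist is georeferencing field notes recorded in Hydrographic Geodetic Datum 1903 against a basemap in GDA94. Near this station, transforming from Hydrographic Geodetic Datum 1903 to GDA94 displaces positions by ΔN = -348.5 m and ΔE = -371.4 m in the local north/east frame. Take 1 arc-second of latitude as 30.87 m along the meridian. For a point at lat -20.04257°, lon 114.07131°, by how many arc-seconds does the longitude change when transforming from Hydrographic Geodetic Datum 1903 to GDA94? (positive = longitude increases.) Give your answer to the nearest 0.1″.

Δλ = -12.8″

At latitude -20.04257°, cos φ = 0.939438.
1″ of longitude at this latitude = 30.87 × cos φ = 29.0005 m, so Δλ = -371.4 / 29.0005 = -12.807″.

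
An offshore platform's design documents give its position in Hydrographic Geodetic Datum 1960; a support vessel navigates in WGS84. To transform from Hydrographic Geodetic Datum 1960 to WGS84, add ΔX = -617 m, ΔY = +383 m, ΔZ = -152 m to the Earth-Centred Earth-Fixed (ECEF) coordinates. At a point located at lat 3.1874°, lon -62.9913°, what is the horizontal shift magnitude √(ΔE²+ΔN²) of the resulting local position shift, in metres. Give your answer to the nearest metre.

394 m

The local east axis at (φ, λ) is (−sin λ, cos λ, 0), so ΔE = −sin(-62.9913°)·(-617) + cos(-62.9913°)·383 = -375.78 m.
The local north axis is (−sin φ cos λ, −sin φ sin λ, cos φ), giving ΔN = 15.579 + 18.973 − 151.765 = -117.21 m.
Horizontal magnitude = √(ΔE² + ΔN²) = √((-375.78)² + (-117.21)²) = 393.63 m.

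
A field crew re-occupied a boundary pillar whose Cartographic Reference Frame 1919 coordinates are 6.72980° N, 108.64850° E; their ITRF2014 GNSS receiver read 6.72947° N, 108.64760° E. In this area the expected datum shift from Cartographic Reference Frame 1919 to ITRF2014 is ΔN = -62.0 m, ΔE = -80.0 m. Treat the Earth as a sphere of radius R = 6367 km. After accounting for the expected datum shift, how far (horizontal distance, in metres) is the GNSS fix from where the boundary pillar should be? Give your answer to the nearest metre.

Observed coordinate differences: Δφ = -0.00033°, Δλ = -0.00090°.
Converting to metres (1° lat = 111125 m, cos φ = 0.993110): observed ΔN = -36.7 m, observed ΔE = -99.3 m.
Subtracting the expected shift leaves a residual of -36.7 − (-62.0) = 25.3 m north and -99.3 − (-80.0) = -19.3 m east.
Residual distance = √(25.3² + (-19.3)²) = 31.9 m.

32 m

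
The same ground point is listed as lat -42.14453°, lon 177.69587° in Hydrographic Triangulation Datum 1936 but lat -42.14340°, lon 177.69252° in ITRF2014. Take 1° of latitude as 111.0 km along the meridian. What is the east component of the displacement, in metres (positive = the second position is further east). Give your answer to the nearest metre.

Δφ = -42.14340° − -42.14453° = +0.00113°; Δλ = 177.69252° − 177.69587° = -0.00335°.
ΔN = Δφ × 111000 = 125.4 m; ΔE = Δλ × 111000 × cos(-42.14453°) = -0.00335 × 111000 × 0.741455 = -275.7 m.

ΔE = -276 m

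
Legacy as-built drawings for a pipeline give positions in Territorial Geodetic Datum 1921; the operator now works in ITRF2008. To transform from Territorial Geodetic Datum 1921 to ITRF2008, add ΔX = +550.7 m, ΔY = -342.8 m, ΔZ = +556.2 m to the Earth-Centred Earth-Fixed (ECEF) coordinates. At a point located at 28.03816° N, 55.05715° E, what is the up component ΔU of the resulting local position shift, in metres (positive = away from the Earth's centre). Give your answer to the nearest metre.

At φ = 28.03816°, λ = 55.05715°: sin φ = 0.470060, cos φ = 0.882635, sin λ = 0.819724, cos λ = 0.572759.
ΔU = cos φ cos λ·ΔX + cos φ sin λ·ΔY + sin φ·ΔZ = (0.882635)(0.572759)(550.7) + (0.882635)(0.819724)(-342.8) + (0.470060)(556.2) = 291.82 m.

ΔU = 292 m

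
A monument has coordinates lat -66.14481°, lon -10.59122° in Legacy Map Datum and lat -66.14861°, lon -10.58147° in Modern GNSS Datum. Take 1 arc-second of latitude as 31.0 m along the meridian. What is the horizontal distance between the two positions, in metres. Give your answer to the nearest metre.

Δφ = -66.14861° − -66.14481° = -0.00380°; Δλ = -10.58147° − -10.59122° = +0.00975°.
1° of latitude = 3600 × 31.00 = 111600 m.
ΔN = Δφ × 111600 = -424.1 m; ΔE = Δλ × 111600 × cos(-66.14481°) = +0.00975 × 111600 × 0.404426 = 440.1 m.
Distance = √(ΔE² + ΔN²) = √(440.1² + (-424.1)²) = 611.1 m.

611 m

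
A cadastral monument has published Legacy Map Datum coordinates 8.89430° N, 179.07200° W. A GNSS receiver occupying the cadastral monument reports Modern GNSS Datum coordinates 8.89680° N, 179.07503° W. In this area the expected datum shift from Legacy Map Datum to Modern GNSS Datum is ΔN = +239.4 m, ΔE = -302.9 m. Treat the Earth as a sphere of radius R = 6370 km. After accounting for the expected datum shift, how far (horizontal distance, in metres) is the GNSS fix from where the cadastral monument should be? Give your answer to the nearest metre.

Observed coordinate differences: Δφ = +0.00250°, Δλ = -0.00303°.
Converting to metres (1° lat = 111177 m, cos φ = 0.987975): observed ΔN = 277.9 m, observed ΔE = -332.8 m.
Subtracting the expected shift leaves a residual of 277.9 − (239.4) = 38.5 m north and -332.8 − (-302.9) = -29.9 m east.
Residual distance = √(38.5² + (-29.9)²) = 48.8 m.

49 m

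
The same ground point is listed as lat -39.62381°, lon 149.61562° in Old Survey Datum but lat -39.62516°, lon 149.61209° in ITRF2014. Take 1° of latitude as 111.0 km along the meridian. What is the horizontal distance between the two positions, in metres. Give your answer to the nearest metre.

Δφ = -39.62516° − -39.62381° = -0.00135°; Δλ = 149.61209° − 149.61562° = -0.00353°.
ΔN = Δφ × 111000 = -149.9 m; ΔE = Δλ × 111000 × cos(-39.62381°) = -0.00353 × 111000 × 0.770248 = -301.8 m.
Distance = √(ΔE² + ΔN²) = √((-301.8)² + (-149.9)²) = 337.0 m.

337 m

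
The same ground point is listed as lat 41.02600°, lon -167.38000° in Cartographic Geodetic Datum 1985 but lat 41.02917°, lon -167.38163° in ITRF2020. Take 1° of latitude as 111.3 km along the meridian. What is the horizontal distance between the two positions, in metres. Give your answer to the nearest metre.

Δφ = 41.02917° − 41.02600° = +0.00317°; Δλ = -167.38163° − -167.38000° = -0.00163°.
ΔN = Δφ × 111300 = 352.8 m; ΔE = Δλ × 111300 × cos(41.02600°) = -0.00163 × 111300 × 0.754412 = -136.9 m.
Distance = √(ΔE² + ΔN²) = √((-136.9)² + 352.8²) = 378.4 m.

378 m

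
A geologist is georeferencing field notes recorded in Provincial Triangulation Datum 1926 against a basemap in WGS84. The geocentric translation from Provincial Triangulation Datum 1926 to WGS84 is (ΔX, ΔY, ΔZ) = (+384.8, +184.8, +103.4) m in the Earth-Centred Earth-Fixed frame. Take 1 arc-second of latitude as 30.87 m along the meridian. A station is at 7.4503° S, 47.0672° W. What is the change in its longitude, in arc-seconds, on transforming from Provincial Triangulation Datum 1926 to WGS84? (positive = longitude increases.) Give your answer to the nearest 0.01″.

sin φ = -0.129666, cos φ = 0.991558, sin λ = -0.732153, cos λ = 0.681140.
East component: ΔE = −sin λ·ΔX + cos λ·ΔY = −(-0.732153)(384.8) + (0.681140)(184.8) = 407.61 m.
1° of latitude spans 3600 × 30.87 = 111132 m; at latitude φ, 1° of longitude spans that × cos φ = 110193.8 m, so Δλ = 407.61 / 110193.8 × 3600 = 13.316″.

Δλ = 13.32″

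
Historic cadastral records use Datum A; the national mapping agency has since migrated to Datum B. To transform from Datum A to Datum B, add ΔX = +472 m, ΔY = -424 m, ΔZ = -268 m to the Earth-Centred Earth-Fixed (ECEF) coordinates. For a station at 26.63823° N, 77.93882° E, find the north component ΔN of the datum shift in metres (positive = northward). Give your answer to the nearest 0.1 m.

ΔN = -97.9 m

At φ = 26.63823°, λ = 77.93882°: sin φ = 0.448356, cos φ = 0.893855, sin λ = 0.977925, cos λ = 0.208956.
ΔN = −sin φ cos λ·ΔX − sin φ sin λ·ΔY + cos φ·ΔZ = −(0.448356)(0.208956)(472) − (0.448356)(0.977925)(-424) + (0.893855)(-268) = -97.87 m.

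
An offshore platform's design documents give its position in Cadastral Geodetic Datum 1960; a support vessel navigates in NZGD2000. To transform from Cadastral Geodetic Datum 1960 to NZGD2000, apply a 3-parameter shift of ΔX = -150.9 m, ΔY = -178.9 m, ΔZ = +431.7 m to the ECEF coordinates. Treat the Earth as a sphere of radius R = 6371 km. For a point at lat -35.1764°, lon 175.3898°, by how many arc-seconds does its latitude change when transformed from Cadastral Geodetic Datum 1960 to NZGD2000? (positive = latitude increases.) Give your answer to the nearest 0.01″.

sin φ = -0.576096, cos φ = 0.817382, sin λ = 0.080376, cos λ = -0.996765.
North component: ΔN = −sin φ cos λ·ΔX − sin φ sin λ·ΔY + cos φ·ΔZ = −(-0.576096)(-0.996765)(-150.9) − (-0.576096)(0.080376)(-178.9) + (0.817382)(431.7) = 431.23 m.
1° of latitude spans πR/180 = 111195 m, so Δφ = 431.23 / 111195 × 3600 = 13.961″.

Δφ = 13.96″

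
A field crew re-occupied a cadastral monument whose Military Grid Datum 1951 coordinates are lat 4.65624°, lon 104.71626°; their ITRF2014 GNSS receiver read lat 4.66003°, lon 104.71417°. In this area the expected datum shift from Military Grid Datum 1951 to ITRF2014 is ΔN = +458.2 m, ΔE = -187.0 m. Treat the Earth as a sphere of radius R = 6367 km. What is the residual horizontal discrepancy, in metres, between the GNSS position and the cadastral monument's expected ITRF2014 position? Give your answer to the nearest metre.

Observed coordinate differences: Δφ = +0.00379°, Δλ = -0.00209°.
Converting to metres (1° lat = 111125 m, cos φ = 0.996700): observed ΔN = 421.2 m, observed ΔE = -231.5 m.
Subtracting the expected shift leaves a residual of 421.2 − (458.2) = -37.0 m north and -231.5 − (-187.0) = -44.5 m east.
Residual distance = √((-37.0)² + (-44.5)²) = 57.9 m.

58 m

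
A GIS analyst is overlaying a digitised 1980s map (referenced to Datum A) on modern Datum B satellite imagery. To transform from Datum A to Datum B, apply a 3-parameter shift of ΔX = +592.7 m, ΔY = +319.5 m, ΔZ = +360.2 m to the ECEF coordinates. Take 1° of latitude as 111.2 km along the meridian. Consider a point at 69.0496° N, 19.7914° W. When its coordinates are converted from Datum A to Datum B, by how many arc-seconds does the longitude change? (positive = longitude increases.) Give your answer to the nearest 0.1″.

sin φ = 0.933890, cos φ = 0.357560, sin λ = -0.338597, cos λ = 0.940932.
East component: ΔE = −sin λ·ΔX + cos λ·ΔY = −(-0.338597)(592.7) + (0.940932)(319.5) = 501.31 m.
1° of latitude spans 111200 m; at latitude φ, 1° of longitude spans that × cos φ = 39760.6 m, so Δλ = 501.31 / 39760.6 × 3600 = 45.390″.

Δλ = 45.4″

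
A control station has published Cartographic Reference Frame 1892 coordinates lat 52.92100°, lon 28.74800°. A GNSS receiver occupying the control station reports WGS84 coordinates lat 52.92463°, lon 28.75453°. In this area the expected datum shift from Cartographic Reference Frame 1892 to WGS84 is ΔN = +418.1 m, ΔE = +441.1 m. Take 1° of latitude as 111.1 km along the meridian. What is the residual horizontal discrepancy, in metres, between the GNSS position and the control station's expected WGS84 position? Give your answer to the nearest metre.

Observed coordinate differences: Δφ = +0.00363°, Δλ = +0.00653°.
Converting to metres (1° lat = 111100 m, cos φ = 0.602916): observed ΔN = 403.3 m, observed ΔE = 437.4 m.
Subtracting the expected shift leaves a residual of 403.3 − (418.1) = -14.8 m north and 437.4 − (441.1) = -3.7 m east.
Residual distance = √((-14.8)² + (-3.7)²) = 15.3 m.

15 m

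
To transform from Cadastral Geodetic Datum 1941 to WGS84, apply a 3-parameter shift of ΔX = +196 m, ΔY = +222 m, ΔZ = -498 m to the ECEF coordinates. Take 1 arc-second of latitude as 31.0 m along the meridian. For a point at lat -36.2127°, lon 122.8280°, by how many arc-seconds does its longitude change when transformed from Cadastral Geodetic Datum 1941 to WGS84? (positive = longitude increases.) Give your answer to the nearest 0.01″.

sin φ = -0.590785, cos φ = 0.806829, sin λ = 0.840302, cos λ = -0.542119.
East component: ΔE = −sin λ·ΔX + cos λ·ΔY = −(0.840302)(196) + (-0.542119)(222) = -285.05 m.
1° of latitude spans 3600 × 31.00 = 111600 m; at latitude φ, 1° of longitude spans that × cos φ = 90042.2 m, so Δλ = -285.05 / 90042.2 × 3600 = -11.397″.

Δλ = -11.40″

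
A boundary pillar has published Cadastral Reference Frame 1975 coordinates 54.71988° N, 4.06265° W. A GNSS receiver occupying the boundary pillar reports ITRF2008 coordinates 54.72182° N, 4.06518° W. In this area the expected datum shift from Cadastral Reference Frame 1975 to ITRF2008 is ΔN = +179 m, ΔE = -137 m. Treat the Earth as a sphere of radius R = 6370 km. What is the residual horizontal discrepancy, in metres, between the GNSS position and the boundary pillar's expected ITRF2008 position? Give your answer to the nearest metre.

Observed coordinate differences: Δφ = +0.00194°, Δλ = -0.00253°.
Converting to metres (1° lat = 111177 m, cos φ = 0.577574): observed ΔN = 215.7 m, observed ΔE = -162.5 m.
Subtracting the expected shift leaves a residual of 215.7 − (179) = 36.7 m north and -162.5 − (-137) = -25.5 m east.
Residual distance = √(36.7² + (-25.5)²) = 44.7 m.

45 m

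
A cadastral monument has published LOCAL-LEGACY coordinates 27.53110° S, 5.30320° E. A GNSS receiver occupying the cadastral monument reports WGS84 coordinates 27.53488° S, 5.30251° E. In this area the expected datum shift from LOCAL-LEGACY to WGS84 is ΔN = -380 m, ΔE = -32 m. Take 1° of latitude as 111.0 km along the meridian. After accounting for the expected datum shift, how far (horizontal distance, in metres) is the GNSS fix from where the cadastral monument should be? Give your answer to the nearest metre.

53 m

Observed coordinate differences: Δφ = -0.00378°, Δλ = -0.00069°.
Converting to metres (1° lat = 111000 m, cos φ = 0.886760): observed ΔN = -419.6 m, observed ΔE = -67.9 m.
Subtracting the expected shift leaves a residual of -419.6 − (-380) = -39.6 m north and -67.9 − (-32) = -35.9 m east.
Residual distance = √((-39.6)² + (-35.9)²) = 53.4 m.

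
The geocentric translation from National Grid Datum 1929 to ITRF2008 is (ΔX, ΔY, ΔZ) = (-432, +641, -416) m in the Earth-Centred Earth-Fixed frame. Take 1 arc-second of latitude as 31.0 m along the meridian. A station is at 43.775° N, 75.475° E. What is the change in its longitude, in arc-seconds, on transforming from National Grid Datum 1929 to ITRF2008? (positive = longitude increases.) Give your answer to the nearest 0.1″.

sin φ = 0.691828, cos φ = 0.722062, sin λ = 0.968038, cos λ = 0.250802.
East component: ΔE = −sin λ·ΔX + cos λ·ΔY = −(0.968038)(-432) + (0.250802)(641) = 578.96 m.
1° of latitude spans 3600 × 31.00 = 111600 m; at latitude φ, 1° of longitude spans that × cos φ = 80582.1 m, so Δλ = 578.96 / 80582.1 × 3600 = 25.865″.

Δλ = 25.9″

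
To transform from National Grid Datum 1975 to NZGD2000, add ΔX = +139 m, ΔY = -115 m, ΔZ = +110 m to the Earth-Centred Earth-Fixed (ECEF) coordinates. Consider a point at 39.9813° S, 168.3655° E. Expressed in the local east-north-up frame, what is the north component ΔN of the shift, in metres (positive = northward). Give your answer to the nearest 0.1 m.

ΔN = -18.1 m

The local north axis is (−sin φ cos λ, −sin φ sin λ, cos φ), giving ΔN = -87.478 − 14.902 + 84.288 = -18.09 m.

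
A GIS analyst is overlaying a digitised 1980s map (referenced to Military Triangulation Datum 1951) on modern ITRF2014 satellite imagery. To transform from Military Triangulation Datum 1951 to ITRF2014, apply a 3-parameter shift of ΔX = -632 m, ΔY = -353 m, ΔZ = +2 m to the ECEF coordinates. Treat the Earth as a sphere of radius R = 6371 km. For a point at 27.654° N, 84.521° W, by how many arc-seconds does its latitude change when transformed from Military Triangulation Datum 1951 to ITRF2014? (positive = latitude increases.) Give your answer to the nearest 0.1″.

Δφ = -4.3″

sin φ = 0.464131, cos φ = 0.885767, sin λ = -0.995431, cos λ = 0.095481.
North component: ΔN = −sin φ cos λ·ΔX − sin φ sin λ·ΔY + cos φ·ΔZ = −(0.464131)(0.095481)(-632) − (0.464131)(-0.995431)(-353) + (0.885767)(2) = -133.31 m.
1° of latitude spans πR/180 = 111195 m, so Δφ = -133.31 / 111195 × 3600 = -4.316″.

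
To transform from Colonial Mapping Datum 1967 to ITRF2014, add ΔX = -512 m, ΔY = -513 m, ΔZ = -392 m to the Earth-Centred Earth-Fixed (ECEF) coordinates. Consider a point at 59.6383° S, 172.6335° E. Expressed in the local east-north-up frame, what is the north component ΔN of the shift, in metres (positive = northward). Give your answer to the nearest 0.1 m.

ΔN = 183.2 m

The local north axis is (−sin φ cos λ, −sin φ sin λ, cos φ), giving ΔN = 438.134 − 56.754 − 198.139 = 183.24 m.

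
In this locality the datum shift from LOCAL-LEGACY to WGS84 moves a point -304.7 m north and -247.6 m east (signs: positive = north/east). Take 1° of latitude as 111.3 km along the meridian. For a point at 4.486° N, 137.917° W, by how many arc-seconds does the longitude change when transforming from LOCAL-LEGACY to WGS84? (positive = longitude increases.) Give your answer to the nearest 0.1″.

Δλ = -8.0″

At latitude 4.486°, cos φ = 0.996936.
1° of longitude at this latitude = 111.3 × cos φ = 110.96 km, so Δλ = -247.6 / 110959.0 = -0.0022315° = -8.033″.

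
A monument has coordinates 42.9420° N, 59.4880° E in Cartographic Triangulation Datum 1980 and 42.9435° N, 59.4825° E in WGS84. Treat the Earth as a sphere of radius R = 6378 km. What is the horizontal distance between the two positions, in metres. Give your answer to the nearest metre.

Δφ = 42.9435° − 42.9420° = +0.0015°; Δλ = 59.4825° − 59.4880° = -0.0055°.
1° along a meridian = πR/180 = 111317 m.
ΔN = Δφ × 111317 = 167.0 m; ΔE = Δλ × 111317 × cos(42.9420°) = -0.0055 × 111317 × 0.732044 = -448.2 m.
Distance = √(ΔE² + ΔN²) = √((-448.2)² + 167.0²) = 478.3 m.

478 m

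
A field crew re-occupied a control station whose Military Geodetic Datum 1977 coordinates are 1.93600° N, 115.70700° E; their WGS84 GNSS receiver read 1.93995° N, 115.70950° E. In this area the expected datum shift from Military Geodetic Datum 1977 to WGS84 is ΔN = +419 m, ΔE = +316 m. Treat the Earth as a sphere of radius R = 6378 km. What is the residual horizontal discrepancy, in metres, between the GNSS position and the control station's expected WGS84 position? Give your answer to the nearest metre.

43 m

Observed coordinate differences: Δφ = +0.00395°, Δλ = +0.00250°.
Converting to metres (1° lat = 111317 m, cos φ = 0.999429): observed ΔN = 439.7 m, observed ΔE = 278.1 m.
Subtracting the expected shift leaves a residual of 439.7 − (419) = 20.7 m north and 278.1 − (316) = -37.9 m east.
Residual distance = √(20.7² + (-37.9)²) = 43.2 m.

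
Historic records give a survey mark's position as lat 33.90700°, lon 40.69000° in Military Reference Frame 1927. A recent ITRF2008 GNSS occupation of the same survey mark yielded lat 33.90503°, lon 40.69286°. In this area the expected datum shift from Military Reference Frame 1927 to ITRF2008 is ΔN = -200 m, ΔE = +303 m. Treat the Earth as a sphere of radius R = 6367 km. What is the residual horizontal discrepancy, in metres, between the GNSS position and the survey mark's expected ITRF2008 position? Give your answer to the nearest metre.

Observed coordinate differences: Δφ = -0.00197°, Δλ = +0.00286°.
Converting to metres (1° lat = 111125 m, cos φ = 0.829944): observed ΔN = -218.9 m, observed ΔE = 263.8 m.
Subtracting the expected shift leaves a residual of -218.9 − (-200) = -18.9 m north and 263.8 − (303) = -39.2 m east.
Residual distance = √((-18.9)² + (-39.2)²) = 43.6 m.

44 m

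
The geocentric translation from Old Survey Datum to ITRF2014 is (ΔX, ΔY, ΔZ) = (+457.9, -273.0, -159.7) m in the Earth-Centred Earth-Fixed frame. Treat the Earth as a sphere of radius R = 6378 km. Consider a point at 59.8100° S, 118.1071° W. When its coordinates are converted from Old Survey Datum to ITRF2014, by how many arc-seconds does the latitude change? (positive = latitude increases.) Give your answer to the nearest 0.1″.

sin φ = -0.864363, cos φ = 0.502869, sin λ = -0.882068, cos λ = -0.471121.
North component: ΔN = −sin φ cos λ·ΔX − sin φ sin λ·ΔY + cos φ·ΔZ = −(-0.864363)(-0.471121)(457.9) − (-0.864363)(-0.882068)(-273.0) + (0.502869)(-159.7) = -58.63 m.
1° of latitude spans πR/180 = 111317 m, so Δφ = -58.63 / 111317 × 3600 = -1.896″.

Δφ = -1.9″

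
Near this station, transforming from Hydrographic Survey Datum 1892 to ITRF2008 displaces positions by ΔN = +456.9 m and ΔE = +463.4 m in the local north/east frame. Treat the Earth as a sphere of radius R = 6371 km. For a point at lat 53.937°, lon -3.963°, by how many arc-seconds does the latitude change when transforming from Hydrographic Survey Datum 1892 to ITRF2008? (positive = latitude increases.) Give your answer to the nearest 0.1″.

On a sphere of radius R, 1 rad of latitude = R, so Δφ = ΔN / R = 456.9 / 6371000 = 7.1716e-05 rad = 14.792″.

Δφ = 14.8″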